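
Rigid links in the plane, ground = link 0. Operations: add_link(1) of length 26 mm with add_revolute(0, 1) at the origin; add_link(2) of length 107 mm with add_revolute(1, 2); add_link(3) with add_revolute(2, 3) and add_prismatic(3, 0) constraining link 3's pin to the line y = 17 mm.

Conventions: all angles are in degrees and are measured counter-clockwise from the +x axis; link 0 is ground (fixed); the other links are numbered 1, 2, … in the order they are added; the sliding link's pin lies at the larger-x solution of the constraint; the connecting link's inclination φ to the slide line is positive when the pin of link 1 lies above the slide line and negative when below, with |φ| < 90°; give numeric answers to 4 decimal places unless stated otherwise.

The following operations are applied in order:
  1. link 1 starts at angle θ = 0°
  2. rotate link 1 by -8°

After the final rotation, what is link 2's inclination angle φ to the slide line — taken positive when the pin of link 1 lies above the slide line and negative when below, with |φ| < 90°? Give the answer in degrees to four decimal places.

geometry: r = 26 mm, L = 107 mm, e = 17 mm; θ starts at 0°
rotate link 1 by -8°: θ ← 0° -8° = -8°
h = r sin θ − e = -3.618501 − 17 = -20.618501
sin φ = h / L = -20.618501 / 107 = -0.19269627
φ = arcsin(-0.19269627) = -11.110177°

-11.1102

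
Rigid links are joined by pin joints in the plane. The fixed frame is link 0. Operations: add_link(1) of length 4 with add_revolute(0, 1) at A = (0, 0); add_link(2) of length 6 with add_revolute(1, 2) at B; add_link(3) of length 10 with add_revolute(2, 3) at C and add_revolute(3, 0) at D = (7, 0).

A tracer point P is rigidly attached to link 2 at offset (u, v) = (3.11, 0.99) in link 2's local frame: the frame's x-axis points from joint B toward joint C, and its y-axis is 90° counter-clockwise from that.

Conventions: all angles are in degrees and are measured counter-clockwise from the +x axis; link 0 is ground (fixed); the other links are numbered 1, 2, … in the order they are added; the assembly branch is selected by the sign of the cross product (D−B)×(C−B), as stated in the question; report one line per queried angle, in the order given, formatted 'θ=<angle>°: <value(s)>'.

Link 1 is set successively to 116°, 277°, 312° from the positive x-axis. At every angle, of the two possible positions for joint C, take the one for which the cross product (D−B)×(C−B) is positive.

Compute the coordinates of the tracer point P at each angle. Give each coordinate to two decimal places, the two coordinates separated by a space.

A=(0,0), D=(7.00,0)
θ=116°: B = A + 4.00·(cos116°, sin116°) = (-1.7535, 3.5952)
θ=116°: |BD| = 9.4630
θ=116°: circle(B,6.00) ∩ circle(D,10.00): a=1.3499, h=5.8462
θ=116°:   candidates: C₊=(1.7163,8.4901) cross=55.322; C₋=(-2.7258,-2.3255) cross=-55.322
θ=116°:   branch + wants cross > 0 → take C=(1.7163,8.4901) (cross=55.322)
θ=116°: ex = (C−B)/|BC| = (0.5783,0.8158); ey = (-0.8158,0.5783)
θ=116°: P = B + 3.11·ex + 0.99·ey = (-0.7627,6.7049)
θ=277°: B = A + 4.00·(cos277°, sin277°) = (0.4875, -3.9702)
θ=277°: |BD| = 7.6273
θ=277°: circle(B,6.00) ∩ circle(D,10.00): a=-0.3818, h=5.9878
θ=277°:   candidates: C₊=(-2.9554,0.9438) cross=45.671; C₋=(3.2783,-9.2816) cross=-45.671
θ=277°:   branch + wants cross > 0 → take C=(-2.9554,0.9438) (cross=45.671)
θ=277°: ex = (C−B)/|BC| = (-0.5738,0.8190); ey = (-0.8190,-0.5738)
θ=277°: P = B + 3.11·ex + 0.99·ey = (-2.1079,-1.9912)
θ=312°: B = A + 4.00·(cos312°, sin312°) = (2.6765, -2.9726)
θ=312°: |BD| = 5.2468
θ=312°: circle(B,6.00) ∩ circle(D,10.00): a=-3.4756, h=4.8908
θ=312°:   candidates: C₊=(-2.9584,-0.9115) cross=25.661; C₋=(2.5835,-8.9719) cross=-25.661
θ=312°:   branch + wants cross > 0 → take C=(-2.9584,-0.9115) (cross=25.661)
θ=312°: ex = (C−B)/|BC| = (-0.9391,0.3435); ey = (-0.3435,-0.9391)
θ=312°: P = B + 3.11·ex + 0.99·ey = (-0.5843,-2.8340)

θ=116°: -0.76 6.70
θ=277°: -2.11 -1.99
θ=312°: -0.58 -2.83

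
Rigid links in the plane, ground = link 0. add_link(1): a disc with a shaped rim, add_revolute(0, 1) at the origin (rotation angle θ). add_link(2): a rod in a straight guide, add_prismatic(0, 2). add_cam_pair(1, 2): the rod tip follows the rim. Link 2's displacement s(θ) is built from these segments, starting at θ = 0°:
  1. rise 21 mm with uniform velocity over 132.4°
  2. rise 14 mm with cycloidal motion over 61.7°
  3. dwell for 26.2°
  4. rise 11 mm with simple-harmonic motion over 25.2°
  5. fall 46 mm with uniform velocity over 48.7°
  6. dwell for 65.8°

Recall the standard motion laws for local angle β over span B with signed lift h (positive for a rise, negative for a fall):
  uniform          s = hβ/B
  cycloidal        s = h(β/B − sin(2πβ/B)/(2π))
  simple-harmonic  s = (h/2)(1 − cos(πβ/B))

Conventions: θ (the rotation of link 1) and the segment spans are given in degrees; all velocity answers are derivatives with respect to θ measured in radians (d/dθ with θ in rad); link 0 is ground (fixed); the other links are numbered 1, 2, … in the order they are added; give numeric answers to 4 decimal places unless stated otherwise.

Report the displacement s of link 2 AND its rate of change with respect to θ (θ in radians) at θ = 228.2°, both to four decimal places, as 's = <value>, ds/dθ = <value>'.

segment 1 (0° to 132.4°, uniform, h = 21) is passed completely: s = 0.0000 + (21) = 21.0000
segment 2 (132.4° to 194.1°, cycloidal, h = 14) is passed completely: s = 21.0000 + (14) = 35.0000
segment 3 (194.1° to 220.3°, dwell): s unchanged at 35.0000
θ = 228.2° falls in segment 4 (220.3° to 245.5°, simple-harmonic, h = 11): β = 228.2 − 220.3 = 7.9°, B = 25.2°; Δs = 11/2·(1 − cos(π·0.3135)) = 2.4586; s = 35.0000 + 2.4586 = 37.4586
velocity in seg [220.3°–245.5°] (simple-harmonic), θ in radians: β = 7.9° = 0.1379 rad, B = 25.2° = 0.4398 rad; ds/dθ = (πh/(2B)) sin(πβ/B) = (π·11/(2·0.4398)) sin(π·0.3135) = 32.732743 mm/rad

s = 37.4586, ds/dθ = 32.7327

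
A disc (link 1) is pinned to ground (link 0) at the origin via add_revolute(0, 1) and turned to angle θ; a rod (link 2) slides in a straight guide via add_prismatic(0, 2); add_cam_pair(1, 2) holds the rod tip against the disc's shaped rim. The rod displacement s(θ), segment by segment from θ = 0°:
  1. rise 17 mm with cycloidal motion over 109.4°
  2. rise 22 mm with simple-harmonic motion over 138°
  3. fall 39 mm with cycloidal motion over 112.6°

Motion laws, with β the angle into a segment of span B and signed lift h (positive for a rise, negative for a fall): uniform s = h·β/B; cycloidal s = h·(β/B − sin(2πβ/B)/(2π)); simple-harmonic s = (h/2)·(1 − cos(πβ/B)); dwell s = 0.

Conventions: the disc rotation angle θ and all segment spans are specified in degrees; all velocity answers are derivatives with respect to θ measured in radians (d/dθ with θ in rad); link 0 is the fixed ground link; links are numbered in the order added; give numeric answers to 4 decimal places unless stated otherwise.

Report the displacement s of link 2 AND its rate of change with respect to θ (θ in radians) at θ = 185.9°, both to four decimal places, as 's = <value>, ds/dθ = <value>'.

segment 1 (0° to 109.4°, cycloidal, h = 17) is passed completely: s = 0.0000 + (17) = 17.0000
θ = 185.9° falls in segment 2 (109.4° to 247.4°, simple-harmonic, h = 22): β = 185.9 − 109.4 = 76.5°, B = 138°; Δs = 22/2·(1 − cos(π·0.5543)) = 12.8690; s = 17.0000 + 12.8690 = 29.8690
velocity in seg [109.4°–247.4°] (simple-harmonic), θ in radians: β = 76.5° = 1.3352 rad, B = 138° = 2.4086 rad; ds/dθ = (πh/(2B)) sin(πβ/B) = (π·22/(2·2.4086)) sin(π·0.5543) = 14.139202 mm/rad

s = 29.8690, ds/dθ = 14.1392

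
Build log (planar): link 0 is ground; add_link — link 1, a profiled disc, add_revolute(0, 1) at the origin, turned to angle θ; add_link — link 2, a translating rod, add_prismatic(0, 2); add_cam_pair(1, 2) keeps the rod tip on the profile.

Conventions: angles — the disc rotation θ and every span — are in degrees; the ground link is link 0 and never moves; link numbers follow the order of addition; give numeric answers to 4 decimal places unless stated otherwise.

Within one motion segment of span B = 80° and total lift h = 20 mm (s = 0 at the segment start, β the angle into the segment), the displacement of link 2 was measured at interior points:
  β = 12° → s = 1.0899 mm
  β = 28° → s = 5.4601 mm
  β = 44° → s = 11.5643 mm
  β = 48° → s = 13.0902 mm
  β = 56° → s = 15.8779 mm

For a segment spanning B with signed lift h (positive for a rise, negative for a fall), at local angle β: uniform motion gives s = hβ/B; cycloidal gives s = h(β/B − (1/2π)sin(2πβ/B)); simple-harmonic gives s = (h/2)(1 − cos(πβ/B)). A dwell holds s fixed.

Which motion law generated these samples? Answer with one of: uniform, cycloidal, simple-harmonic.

candidates at β/B = r: uniform s = h·r (linear in β); cycloidal s = h·(r − sin(2πr)/(2π)); simple-harmonic s = (h/2)(1 − cos(πr))
β=12°: printed 1.0899 | uniform 3.0000, cycloidal 0.4248, simple-harmonic 1.0899
β=28°: printed 5.4601 | uniform 7.0000, cycloidal 4.4248, simple-harmonic 5.4601
β=44°: printed 11.5643 | uniform 11.0000, cycloidal 11.9836, simple-harmonic 11.5643
β=48°: printed 13.0902 | uniform 12.0000, cycloidal 13.8710, simple-harmonic 13.0902
β=56°: printed 15.8779 | uniform 14.0000, cycloidal 17.0273, simple-harmonic 15.8779
only one law matches every sample → simple-harmonic

simple-harmonic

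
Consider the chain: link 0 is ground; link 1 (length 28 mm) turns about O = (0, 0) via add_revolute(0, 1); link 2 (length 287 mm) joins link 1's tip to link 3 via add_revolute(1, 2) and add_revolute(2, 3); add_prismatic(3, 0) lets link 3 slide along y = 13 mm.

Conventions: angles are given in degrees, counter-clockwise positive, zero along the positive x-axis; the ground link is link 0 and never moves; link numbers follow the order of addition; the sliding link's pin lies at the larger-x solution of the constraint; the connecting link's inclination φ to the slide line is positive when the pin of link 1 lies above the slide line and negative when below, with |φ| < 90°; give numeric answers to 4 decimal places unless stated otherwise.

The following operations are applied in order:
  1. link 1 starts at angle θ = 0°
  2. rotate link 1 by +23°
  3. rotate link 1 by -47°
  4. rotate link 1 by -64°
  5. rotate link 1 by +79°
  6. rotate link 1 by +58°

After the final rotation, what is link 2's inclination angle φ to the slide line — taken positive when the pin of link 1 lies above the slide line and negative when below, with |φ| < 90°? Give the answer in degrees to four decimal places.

geometry: r = 28 mm, L = 287 mm, e = 13 mm; θ starts at 0°
rotate link 1 by +23°: θ ← 0° +23° = 23°
rotate link 1 by -47°: θ ← 23° -47° = -24°
rotate link 1 by -64°: θ ← -24° -64° = -88°
rotate link 1 by +79°: θ ← -88° +79° = -9°
rotate link 1 by +58°: θ ← -9° +58° = 49°
h = r sin θ − e = 21.131868 − 13 = 8.131868
sin φ = h / L = 8.131868 / 287 = 0.02833404
φ = arcsin(0.02833404) = 1.623638°

1.6236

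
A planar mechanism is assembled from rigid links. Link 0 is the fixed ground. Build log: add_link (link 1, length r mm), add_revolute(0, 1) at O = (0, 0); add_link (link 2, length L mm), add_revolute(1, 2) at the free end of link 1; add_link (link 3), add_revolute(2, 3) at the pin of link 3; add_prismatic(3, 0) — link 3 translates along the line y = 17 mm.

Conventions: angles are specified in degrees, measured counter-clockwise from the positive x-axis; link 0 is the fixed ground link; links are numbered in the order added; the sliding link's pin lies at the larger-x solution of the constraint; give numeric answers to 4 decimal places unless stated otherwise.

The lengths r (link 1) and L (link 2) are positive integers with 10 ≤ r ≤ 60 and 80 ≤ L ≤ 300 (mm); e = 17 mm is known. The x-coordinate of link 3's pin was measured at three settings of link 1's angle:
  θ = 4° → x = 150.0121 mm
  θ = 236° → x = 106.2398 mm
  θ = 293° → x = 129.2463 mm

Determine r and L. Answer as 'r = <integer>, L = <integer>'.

constraint per measurement: (x − r cos θ)² + (r sin θ − e)² = L²
subtracting the θ₁ and θ₂ equations cancels the r² and L² terms:
r = (x₁² − x₂²) / (2[(x₁cos θ₁ + e sin θ₁) − (x₂cos θ₂ + e sin θ₂)]) = 25.0000 → r = 25
L² = (x₁ − r cos θ₁)² + (r sin θ₁ − e)² = 15876.0032 → L = 126.0000 → L = 126
check at θ₃=293°: x = 129.2463 (printed 129.2463) ✓

r = 25, L = 126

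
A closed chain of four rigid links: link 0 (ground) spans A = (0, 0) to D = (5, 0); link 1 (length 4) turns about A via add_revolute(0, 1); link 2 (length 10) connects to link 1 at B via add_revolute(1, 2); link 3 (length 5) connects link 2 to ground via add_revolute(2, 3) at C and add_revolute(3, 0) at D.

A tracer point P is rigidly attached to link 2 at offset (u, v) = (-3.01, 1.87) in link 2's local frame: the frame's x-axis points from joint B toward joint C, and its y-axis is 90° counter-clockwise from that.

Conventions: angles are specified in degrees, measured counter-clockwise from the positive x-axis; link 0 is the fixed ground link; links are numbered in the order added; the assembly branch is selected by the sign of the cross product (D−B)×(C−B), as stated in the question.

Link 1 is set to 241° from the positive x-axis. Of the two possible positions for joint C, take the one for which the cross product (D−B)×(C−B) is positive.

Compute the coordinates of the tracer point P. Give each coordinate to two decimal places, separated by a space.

A=(0,0), D=(5.00,0)
B = A + 4.00·(cos241°, sin241°) = (-1.9392, -3.4985)
|BD| = 7.7713
circle(B,10.00) ∩ circle(D,5.00): a=8.7111, h=4.9109
  candidates: C₊=(3.6284,4.8082) cross=38.164; C₋=(8.0500,-3.9620) cross=-38.164
  branch + wants cross > 0 → take C=(3.6284,4.8082) (cross=38.164)
ex = (C−B)/|BC| = (0.5568,0.8307); ey = (-0.8307,0.5568)
P = B + -3.01·ex + 1.87·ey = (-5.1685,-4.9576)

-5.17 -4.96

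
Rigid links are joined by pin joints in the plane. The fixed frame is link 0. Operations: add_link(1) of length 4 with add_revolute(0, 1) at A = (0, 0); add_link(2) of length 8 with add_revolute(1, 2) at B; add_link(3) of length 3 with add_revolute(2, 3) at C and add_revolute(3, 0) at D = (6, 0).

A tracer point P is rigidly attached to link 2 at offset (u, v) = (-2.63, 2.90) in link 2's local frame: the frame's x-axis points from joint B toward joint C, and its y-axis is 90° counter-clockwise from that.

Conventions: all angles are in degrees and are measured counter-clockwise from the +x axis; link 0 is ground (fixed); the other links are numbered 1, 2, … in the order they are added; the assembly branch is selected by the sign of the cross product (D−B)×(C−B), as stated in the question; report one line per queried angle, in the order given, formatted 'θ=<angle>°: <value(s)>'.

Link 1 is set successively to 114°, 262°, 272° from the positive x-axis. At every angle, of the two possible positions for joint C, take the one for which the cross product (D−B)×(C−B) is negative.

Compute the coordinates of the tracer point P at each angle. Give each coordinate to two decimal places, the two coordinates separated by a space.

A=(0,0), D=(6.00,0)
θ=114°: B = A + 4.00·(cos114°, sin114°) = (-1.6269, 3.6542)
θ=114°: |BD| = 8.4571
θ=114°: circle(B,8.00) ∩ circle(D,3.00): a=7.4803, h=2.8365
θ=114°:   candidates: C₊=(6.3446,2.9801) cross=23.989; C₋=(3.8934,-2.1360) cross=-23.989
θ=114°:   branch - wants cross < 0 → take C=(3.8934,-2.1360) (cross=-23.989)
θ=114°: ex = (C−B)/|BC| = (0.6900,-0.7238); ey = (0.7238,0.6900)
θ=114°: P = B + -2.63·ex + 2.90·ey = (-1.3428,7.5588)
θ=262°: B = A + 4.00·(cos262°, sin262°) = (-0.5567, -3.9611)
θ=262°: |BD| = 7.6603
θ=262°: circle(B,8.00) ∩ circle(D,3.00): a=7.4201, h=2.9904
θ=262°:   candidates: C₊=(4.2481,2.4353) cross=22.907; C₋=(7.3407,-2.6838) cross=-22.907
θ=262°:   branch - wants cross < 0 → take C=(7.3407,-2.6838) (cross=-22.907)
θ=262°: ex = (C−B)/|BC| = (0.9872,0.1597); ey = (-0.1597,0.9872)
θ=262°: P = B + -2.63·ex + 2.90·ey = (-3.6160,-1.5182)
θ=272°: B = A + 4.00·(cos272°, sin272°) = (0.1396, -3.9976)
θ=272°: |BD| = 7.0940
θ=272°: circle(B,8.00) ∩ circle(D,3.00): a=7.4235, h=2.9818
θ=272°:   candidates: C₊=(4.5919,2.6490) cross=21.153; C₋=(7.9525,-2.2776) cross=-21.153
θ=272°:   branch - wants cross < 0 → take C=(7.9525,-2.2776) (cross=-21.153)
θ=272°: ex = (C−B)/|BC| = (0.9766,0.2150); ey = (-0.2150,0.9766)
θ=272°: P = B + -2.63·ex + 2.90·ey = (-3.0524,-1.7308)

θ=114°: -1.34 7.56
θ=262°: -3.62 -1.52
θ=272°: -3.05 -1.73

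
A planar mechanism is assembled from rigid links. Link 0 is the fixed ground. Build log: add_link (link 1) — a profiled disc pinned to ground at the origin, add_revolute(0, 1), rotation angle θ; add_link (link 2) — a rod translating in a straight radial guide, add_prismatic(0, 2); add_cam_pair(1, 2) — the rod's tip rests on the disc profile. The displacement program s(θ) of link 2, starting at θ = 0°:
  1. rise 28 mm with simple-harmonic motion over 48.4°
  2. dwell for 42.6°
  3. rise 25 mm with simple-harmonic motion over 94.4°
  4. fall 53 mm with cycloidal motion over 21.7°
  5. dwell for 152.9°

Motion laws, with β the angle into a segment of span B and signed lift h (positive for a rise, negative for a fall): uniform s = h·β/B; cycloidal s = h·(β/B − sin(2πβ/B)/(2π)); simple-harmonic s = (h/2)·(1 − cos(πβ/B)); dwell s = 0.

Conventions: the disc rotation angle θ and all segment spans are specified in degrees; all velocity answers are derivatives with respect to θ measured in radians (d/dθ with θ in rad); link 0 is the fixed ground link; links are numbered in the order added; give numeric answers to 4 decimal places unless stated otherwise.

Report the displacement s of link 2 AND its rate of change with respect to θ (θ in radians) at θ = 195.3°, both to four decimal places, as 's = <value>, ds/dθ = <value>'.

seg 1 [0°–48.4°] simple-harmonic, h=28: full span → s += 28 → s = 28.0000
seg 2 [48.4°–91°] dwell: s stays 28.0000
seg 3 [91°–185.4°] simple-harmonic, h=25: full span → s += 25 → s = 53.0000
seg 4 [185.4°–207.1°] cycloidal, h=-53: θ=195.3° here. β=9.9, B=21.7. -53·(0.4562 − sin(2π·0.4562)/(2π)) = -21.8886 → s = 31.1114
velocity in seg [185.4°–207.1°] (cycloidal), θ in radians: β = 9.9° = 0.1728 rad, B = 21.7° = 0.3787 rad; ds/dθ = (h/B)(1 − cos(2πβ/B)) = ((-53)/0.3787)(1 − cos(2π·0.4562)) = -274.617148 mm/rad

s = 31.1114, ds/dθ = -274.6171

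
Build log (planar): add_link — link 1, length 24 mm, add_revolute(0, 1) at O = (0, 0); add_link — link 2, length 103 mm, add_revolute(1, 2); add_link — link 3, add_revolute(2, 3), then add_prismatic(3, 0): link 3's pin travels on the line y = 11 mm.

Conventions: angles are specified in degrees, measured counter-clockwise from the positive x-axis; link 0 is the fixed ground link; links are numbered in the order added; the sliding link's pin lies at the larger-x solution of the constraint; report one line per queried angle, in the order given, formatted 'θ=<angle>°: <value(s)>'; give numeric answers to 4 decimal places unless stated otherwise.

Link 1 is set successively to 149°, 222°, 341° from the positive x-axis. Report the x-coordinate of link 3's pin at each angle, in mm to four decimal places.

geometry: r = 24 mm, L = 103 mm, e = 11 mm
θ=149°: crank pin P = (r cos θ, r sin θ) = (-20.572015, 12.360914)
θ=149°: h = r sin θ − e = 12.360914 − 11 = 1.360914
θ=149°: x = r cos θ + √(L² − h²) = -20.572015 + 102.991009 = 82.418994
θ=222°: crank pin P = (r cos θ, r sin θ) = (-17.835476, -16.059135)
θ=222°: h = r sin θ − e = -16.059135 − 11 = -27.059135
θ=222°: x = r cos θ + √(L² − h²) = -17.835476 + 99.382107 = 81.546631
θ=341°: crank pin P = (r cos θ, r sin θ) = (22.692446, -7.813636)
θ=341°: h = r sin θ − e = -7.813636 − 11 = -18.813636
θ=341°: x = r cos θ + √(L² − h²) = 22.692446 + 101.267206 = 123.959652

θ=149°: 82.4190
θ=222°: 81.5466
θ=341°: 123.9597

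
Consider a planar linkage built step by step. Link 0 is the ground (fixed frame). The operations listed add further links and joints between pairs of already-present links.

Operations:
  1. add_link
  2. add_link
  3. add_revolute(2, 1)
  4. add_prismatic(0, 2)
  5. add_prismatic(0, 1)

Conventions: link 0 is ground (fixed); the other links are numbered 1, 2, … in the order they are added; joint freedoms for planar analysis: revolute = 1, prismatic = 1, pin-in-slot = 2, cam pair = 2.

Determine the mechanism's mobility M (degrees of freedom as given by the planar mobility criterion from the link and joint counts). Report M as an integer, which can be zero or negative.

(L,J1,J2)=(1,0,0); link0 fixed
link1: (2,0,0)
link2: (3,0,0)
R 2-1 [J1]: (3,1,0)
P 0-2 [J1]: (3,2,0)
P 0-1 [J1]: (3,3,0)
Grübler: 3·2 − 2·3 − 0 = 0

M = 0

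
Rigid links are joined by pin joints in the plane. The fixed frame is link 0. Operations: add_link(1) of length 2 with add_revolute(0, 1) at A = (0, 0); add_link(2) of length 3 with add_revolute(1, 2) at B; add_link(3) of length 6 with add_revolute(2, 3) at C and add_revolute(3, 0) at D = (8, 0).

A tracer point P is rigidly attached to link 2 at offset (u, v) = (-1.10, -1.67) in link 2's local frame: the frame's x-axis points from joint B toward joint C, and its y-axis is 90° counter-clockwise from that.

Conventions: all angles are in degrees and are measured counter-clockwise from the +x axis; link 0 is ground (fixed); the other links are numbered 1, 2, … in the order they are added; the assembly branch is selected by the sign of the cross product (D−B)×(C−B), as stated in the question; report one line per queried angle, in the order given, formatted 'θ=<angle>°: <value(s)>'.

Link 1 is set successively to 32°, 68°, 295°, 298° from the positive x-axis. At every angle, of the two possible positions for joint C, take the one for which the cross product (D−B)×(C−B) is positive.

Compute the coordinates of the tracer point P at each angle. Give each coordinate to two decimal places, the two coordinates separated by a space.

A=(0,0), D=(8.00,0)
θ=32°: B = A + 2.00·(cos32°, sin32°) = (1.6961, 1.0598)
θ=32°: |BD| = 6.3924
θ=32°: circle(B,3.00) ∩ circle(D,6.00): a=1.0843, h=2.7972
θ=32°:   candidates: C₊=(3.2292,3.6385) cross=17.881; C₋=(2.3016,-1.8784) cross=-17.881
θ=32°:   branch + wants cross > 0 → take C=(3.2292,3.6385) (cross=17.881)
θ=32°: ex = (C−B)/|BC| = (0.5110,0.8596); ey = (-0.8596,0.5110)
θ=32°: P = B + -1.10·ex + -1.67·ey = (2.5695,-0.7391)
θ=68°: B = A + 2.00·(cos68°, sin68°) = (0.7492, 1.8544)
θ=68°: |BD| = 7.4842
θ=68°: circle(B,3.00) ∩ circle(D,6.00): a=1.9383, h=2.2898
θ=68°:   candidates: C₊=(3.1944,3.5925) cross=17.137; C₋=(2.0597,-0.8443) cross=-17.137
θ=68°:   branch + wants cross > 0 → take C=(3.1944,3.5925) (cross=17.137)
θ=68°: ex = (C−B)/|BC| = (0.8151,0.5794); ey = (-0.5794,0.8151)
θ=68°: P = B + -1.10·ex + -1.67·ey = (0.8202,-0.1441)
θ=295°: B = A + 2.00·(cos295°, sin295°) = (0.8452, -1.8126)
θ=295°: |BD| = 7.3808
θ=295°: circle(B,3.00) ∩ circle(D,6.00): a=1.8613, h=2.3528
θ=295°:   candidates: C₊=(2.0718,0.9252) cross=17.365; C₋=(3.2274,-3.6362) cross=-17.365
θ=295°:   branch + wants cross > 0 → take C=(2.0718,0.9252) (cross=17.365)
θ=295°: ex = (C−B)/|BC| = (0.4088,0.9126); ey = (-0.9126,0.4088)
θ=295°: P = B + -1.10·ex + -1.67·ey = (1.9196,-3.4992)
θ=298°: B = A + 2.00·(cos298°, sin298°) = (0.9389, -1.7659)
θ=298°: |BD| = 7.2785
θ=298°: circle(B,3.00) ∩ circle(D,6.00): a=1.7845, h=2.4116
θ=298°:   candidates: C₊=(2.0850,1.0066) cross=17.553; C₋=(3.2552,-3.6724) cross=-17.553
θ=298°:   branch + wants cross > 0 → take C=(2.0850,1.0066) (cross=17.553)
θ=298°: ex = (C−B)/|BC| = (0.3820,0.9242); ey = (-0.9242,0.3820)
θ=298°: P = B + -1.10·ex + -1.67·ey = (2.0620,-3.4204)

θ=32°: 2.57 -0.74
θ=68°: 0.82 -0.14
θ=295°: 1.92 -3.50
θ=298°: 2.06 -3.42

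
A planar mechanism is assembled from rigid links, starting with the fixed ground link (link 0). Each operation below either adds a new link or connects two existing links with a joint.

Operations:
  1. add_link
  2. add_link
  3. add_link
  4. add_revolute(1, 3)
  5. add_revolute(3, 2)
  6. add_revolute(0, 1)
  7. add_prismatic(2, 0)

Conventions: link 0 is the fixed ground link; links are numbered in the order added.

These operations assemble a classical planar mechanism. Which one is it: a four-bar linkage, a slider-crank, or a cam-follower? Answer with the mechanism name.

links: 4 (incl. ground); joints: 3 revolute, 1 prismatic, 0 higher (cam) pair, forming one closed loop
4 links, 3 revolutes + 1 prismatic in one loop → slider-crank

slider-crank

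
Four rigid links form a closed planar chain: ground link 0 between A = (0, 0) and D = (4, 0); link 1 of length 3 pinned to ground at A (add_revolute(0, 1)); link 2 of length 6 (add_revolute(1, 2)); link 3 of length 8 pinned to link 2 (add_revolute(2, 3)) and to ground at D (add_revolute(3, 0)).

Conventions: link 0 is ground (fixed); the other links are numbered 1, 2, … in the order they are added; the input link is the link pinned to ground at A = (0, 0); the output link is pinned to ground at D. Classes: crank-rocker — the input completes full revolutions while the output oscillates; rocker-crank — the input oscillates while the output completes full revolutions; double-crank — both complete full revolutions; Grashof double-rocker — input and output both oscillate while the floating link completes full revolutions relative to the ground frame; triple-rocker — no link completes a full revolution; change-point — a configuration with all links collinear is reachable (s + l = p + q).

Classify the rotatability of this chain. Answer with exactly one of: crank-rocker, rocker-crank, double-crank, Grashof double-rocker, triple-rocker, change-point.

lengths: ground=4, input=3, coupler=6, output=8
sorted: s=3 (shortest), l=8 (longest), p+q=10
s + l = 11 vs p + q = 10
s + l > p + q → non-Grashof → no link fully rotates → triple-rocker

triple-rocker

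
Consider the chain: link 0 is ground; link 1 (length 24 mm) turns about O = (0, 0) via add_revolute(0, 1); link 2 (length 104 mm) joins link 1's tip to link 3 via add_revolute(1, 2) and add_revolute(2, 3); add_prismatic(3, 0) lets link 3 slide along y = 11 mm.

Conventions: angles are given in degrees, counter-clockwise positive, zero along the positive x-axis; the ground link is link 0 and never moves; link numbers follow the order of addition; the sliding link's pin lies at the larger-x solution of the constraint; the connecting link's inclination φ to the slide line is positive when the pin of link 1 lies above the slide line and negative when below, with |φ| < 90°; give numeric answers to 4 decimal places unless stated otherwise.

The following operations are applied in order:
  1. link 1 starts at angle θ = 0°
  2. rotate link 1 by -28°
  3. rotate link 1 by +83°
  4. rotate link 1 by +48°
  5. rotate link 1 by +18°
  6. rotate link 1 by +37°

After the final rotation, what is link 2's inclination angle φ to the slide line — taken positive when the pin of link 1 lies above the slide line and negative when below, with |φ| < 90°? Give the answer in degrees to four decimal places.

geometry: r = 24 mm, L = 104 mm, e = 11 mm; θ starts at 0°
rotate link 1 by -28°: θ ← 0° -28° = -28°
rotate link 1 by +83°: θ ← -28° +83° = 55°
rotate link 1 by +48°: θ ← 55° +48° = 103°
rotate link 1 by +18°: θ ← 103° +18° = 121°
rotate link 1 by +37°: θ ← 121° +37° = 158°
h = r sin θ − e = 8.990558 − 11 = -2.009442
sin φ = h / L = -2.009442 / 104 = -0.01932156
φ = arcsin(-0.01932156) = -1.107112°

-1.1071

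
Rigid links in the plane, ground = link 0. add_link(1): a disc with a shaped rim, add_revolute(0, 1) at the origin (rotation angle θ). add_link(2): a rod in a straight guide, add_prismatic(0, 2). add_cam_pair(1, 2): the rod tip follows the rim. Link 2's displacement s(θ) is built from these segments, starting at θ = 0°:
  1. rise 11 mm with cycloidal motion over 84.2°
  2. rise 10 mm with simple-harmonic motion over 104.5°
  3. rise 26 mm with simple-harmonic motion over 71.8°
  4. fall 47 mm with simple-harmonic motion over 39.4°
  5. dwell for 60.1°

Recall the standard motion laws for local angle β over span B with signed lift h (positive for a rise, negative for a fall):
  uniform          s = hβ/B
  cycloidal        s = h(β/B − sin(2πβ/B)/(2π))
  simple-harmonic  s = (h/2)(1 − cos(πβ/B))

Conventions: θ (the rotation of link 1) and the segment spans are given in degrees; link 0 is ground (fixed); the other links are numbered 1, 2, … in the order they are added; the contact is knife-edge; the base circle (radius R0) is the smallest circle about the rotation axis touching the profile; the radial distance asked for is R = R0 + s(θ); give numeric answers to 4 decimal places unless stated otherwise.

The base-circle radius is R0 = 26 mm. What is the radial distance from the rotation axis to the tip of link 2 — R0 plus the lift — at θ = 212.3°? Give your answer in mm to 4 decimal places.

segment 1 (0° to 84.2°, cycloidal, h = 11) is passed completely: s = 0.0000 + (11) = 11.0000
segment 2 (84.2° to 188.7°, simple-harmonic, h = 10) is passed completely: s = 11.0000 + (10) = 21.0000
θ = 212.3° falls in segment 3 (188.7° to 260.5°, simple-harmonic, h = 26): β = 212.3 − 188.7 = 23.6°, B = 71.8°; Δs = 26/2·(1 − cos(π·0.3287)) = 6.3365; s = 21.0000 + 6.3365 = 27.3365
R = R0 + s = 26 + 27.3365 = 53.3365

53.3365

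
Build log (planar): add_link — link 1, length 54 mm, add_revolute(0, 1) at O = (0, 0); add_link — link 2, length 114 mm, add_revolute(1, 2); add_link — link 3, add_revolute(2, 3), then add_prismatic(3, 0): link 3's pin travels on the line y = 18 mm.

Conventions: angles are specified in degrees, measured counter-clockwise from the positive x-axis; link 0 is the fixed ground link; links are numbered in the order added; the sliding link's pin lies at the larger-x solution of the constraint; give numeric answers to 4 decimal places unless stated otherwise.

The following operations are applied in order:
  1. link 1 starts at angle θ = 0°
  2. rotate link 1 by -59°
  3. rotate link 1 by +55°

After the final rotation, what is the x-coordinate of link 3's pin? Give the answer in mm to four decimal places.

geometry: r = 54 mm, L = 114 mm, e = 18 mm; θ starts at 0°
rotate link 1 by -59°: θ ← 0° -59° = -59°
rotate link 1 by +55°: θ ← -59° +55° = -4°
crank pin P = (r cos θ, r sin θ) = (53.868459, -3.766850)
h = r sin θ − e = -3.766850 − 18 = -21.766850
x = r cos θ + √(L² − h²) = 53.868459 + 111.902655 = 165.771114

165.7711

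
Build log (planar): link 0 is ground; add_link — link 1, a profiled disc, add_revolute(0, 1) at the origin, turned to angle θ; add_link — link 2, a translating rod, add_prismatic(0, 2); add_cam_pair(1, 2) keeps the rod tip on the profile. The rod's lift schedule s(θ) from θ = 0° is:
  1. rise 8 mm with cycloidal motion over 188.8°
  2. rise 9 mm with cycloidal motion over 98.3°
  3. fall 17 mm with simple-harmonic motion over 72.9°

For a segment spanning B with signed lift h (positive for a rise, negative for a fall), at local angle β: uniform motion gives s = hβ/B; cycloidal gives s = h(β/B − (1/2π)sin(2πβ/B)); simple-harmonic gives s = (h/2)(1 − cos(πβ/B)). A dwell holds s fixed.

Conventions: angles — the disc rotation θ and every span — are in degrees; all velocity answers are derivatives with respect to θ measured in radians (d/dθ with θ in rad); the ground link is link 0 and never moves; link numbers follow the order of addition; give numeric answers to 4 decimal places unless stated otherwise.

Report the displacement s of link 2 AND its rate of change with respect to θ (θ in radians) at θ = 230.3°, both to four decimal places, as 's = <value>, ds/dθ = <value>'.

seg 1 [0°–188.8°] cycloidal, h=8: full span → s += 8 → s = 8.0000
seg 2 [188.8°–287.1°] cycloidal, h=9: θ=230.3° here. β=41.5, B=98.3. 9·(0.4222 − sin(2π·0.4222)/(2π)) = 3.1268 → s = 11.1268
velocity in seg [188.8°–287.1°] (cycloidal), θ in radians: β = 41.5° = 0.7243 rad, B = 98.3° = 1.7157 rad; ds/dθ = (h/B)(1 − cos(2πβ/B)) = (9/1.7157)(1 − cos(2π·0.4222)) = 9.876864 mm/rad

s = 11.1268, ds/dθ = 9.8769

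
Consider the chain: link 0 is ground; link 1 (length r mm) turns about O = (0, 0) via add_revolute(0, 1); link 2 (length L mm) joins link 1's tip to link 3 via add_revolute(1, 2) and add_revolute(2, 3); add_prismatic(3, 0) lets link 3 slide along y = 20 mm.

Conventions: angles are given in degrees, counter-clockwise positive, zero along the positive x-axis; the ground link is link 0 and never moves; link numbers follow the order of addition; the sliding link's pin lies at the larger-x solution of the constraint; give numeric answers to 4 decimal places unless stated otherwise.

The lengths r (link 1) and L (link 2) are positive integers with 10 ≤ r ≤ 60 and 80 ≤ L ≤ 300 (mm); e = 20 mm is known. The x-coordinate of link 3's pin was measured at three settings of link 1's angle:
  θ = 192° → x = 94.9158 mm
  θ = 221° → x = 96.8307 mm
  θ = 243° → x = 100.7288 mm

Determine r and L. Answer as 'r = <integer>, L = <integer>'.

constraint per measurement: (x − r cos θ)² + (r sin θ − e)² = L²
subtracting the θ₁ and θ₂ equations cancels the r² and L² terms:
r = (x₁² − x₂²) / (2[(x₁cos θ₁ + e sin θ₁) − (x₂cos θ₂ + e sin θ₂)]) = 16.9994 → r = 17
L² = (x₁ − r cos θ₁)² + (r sin θ₁ − e)² = 12996.0055 → L = 114.0000 → L = 114
check at θ₃=243°: x = 100.7288 (printed 100.7288) ✓

r = 17, L = 114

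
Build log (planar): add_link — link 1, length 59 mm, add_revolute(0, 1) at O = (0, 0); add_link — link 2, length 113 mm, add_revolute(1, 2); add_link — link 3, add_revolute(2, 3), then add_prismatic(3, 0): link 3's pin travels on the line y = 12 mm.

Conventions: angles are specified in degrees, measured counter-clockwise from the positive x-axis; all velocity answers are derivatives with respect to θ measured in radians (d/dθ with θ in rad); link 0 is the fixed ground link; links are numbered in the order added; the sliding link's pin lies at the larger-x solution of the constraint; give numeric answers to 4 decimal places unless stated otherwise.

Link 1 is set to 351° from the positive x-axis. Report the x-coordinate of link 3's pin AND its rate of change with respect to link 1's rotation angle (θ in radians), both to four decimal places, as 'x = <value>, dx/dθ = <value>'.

geometry: r = 59 mm, L = 113 mm, e = 12 mm
crank pin P = (r cos θ, r sin θ) = (58.273612, -9.229633)
h = r sin θ − e = -9.229633 − 12 = -21.229633
x = r cos θ + √(L² − h²) = 58.273612 + 110.987849 = 169.261461
dx/dθ = −r sin θ − h·r cos θ/√(L² − h²) (θ in radians; h = -21.229633) = 20.376146

x = 169.2615, dx/dθ = 20.3761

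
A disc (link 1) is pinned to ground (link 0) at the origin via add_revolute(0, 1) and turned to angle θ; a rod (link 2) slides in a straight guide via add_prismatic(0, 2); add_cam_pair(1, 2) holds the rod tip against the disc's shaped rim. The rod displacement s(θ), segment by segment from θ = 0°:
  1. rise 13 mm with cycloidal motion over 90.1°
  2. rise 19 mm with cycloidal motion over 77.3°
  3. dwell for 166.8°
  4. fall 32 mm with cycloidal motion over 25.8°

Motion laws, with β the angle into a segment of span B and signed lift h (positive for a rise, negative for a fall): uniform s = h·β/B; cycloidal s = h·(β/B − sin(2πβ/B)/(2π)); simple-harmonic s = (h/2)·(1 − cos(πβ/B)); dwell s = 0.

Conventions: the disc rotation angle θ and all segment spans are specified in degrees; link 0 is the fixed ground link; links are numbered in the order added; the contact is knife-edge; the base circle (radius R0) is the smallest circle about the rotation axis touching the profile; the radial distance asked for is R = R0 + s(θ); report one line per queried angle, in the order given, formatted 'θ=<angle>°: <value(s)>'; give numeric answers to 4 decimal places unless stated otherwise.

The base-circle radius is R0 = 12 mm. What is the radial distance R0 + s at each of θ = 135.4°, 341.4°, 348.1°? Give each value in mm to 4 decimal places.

segment 1 (0° to 90.1°, cycloidal, h = 13) is passed completely: s = 0.0000 + (13) = 13.0000
θ = 135.4° falls in segment 2 (90.1° to 167.4°, cycloidal, h = 19): β = 135.4 − 90.1 = 45.3°, B = 77.3°; Δs = 19·(0.5860 − sin(2π·0.5860)/(2π)) = 12.6906; s = 13.0000 + 12.6906 = 25.6906
segment 2 (90.1° to 167.4°, cycloidal, h = 19) is passed completely: s = 13.0000 + (19) = 32.0000
segment 3 (167.4° to 334.2°, dwell): s unchanged at 32.0000
θ = 341.4° falls in segment 4 (334.2° to 360°, cycloidal, h = -32): β = 341.4 − 334.2 = 7.2°, B = 25.8°; Δs = -32·(0.2791 − sin(2π·0.2791)/(2π)) = -3.9220; s = 32.0000 − 3.9220 = 28.0780
θ = 348.1° falls in segment 4 (334.2° to 360°, cycloidal, h = -32): β = 348.1 − 334.2 = 13.9°, B = 25.8°; Δs = -32·(0.5388 − sin(2π·0.5388)/(2π)) = -18.4684; s = 32.0000 − 18.4684 = 13.5316
θ=135.4°: R = R0 + s = 12 + 25.6906 = 37.6906
θ=341.4°: R = R0 + s = 12 + 28.0780 = 40.0780
θ=348.1°: R = R0 + s = 12 + 13.5316 = 25.5316

θ=135.4°: 37.6906
θ=341.4°: 40.0780
θ=348.1°: 25.5316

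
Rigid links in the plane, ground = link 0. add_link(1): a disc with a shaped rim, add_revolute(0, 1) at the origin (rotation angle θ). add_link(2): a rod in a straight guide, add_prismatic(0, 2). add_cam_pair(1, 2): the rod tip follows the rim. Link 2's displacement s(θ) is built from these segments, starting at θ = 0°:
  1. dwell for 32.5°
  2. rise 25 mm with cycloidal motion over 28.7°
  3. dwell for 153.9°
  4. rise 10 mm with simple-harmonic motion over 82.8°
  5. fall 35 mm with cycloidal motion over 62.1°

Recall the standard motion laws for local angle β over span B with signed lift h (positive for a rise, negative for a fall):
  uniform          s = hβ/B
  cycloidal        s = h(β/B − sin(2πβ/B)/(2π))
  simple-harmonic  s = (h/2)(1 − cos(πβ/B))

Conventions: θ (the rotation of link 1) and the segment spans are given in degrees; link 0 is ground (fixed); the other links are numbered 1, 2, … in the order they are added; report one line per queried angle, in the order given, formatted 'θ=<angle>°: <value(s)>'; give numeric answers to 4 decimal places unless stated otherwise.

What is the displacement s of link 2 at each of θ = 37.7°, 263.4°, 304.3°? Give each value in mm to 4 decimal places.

segment 1 (0° to 32.5°, dwell): s unchanged at 0.0000
θ = 37.7° falls in segment 2 (32.5° to 61.2°, cycloidal, h = 25): β = 37.7 − 32.5 = 5.2°, B = 28.7°; Δs = 25·(0.1812 − sin(2π·0.1812)/(2π)) = 0.9169; s = 0.0000 + 0.9169 = 0.9169
segment 2 (32.5° to 61.2°, cycloidal, h = 25) is passed completely: s = 0.0000 + (25) = 25.0000
segment 3 (61.2° to 215.1°, dwell): s unchanged at 25.0000
θ = 263.4° falls in segment 4 (215.1° to 297.9°, simple-harmonic, h = 10): β = 263.4 − 215.1 = 48.3°, B = 82.8°; Δs = 10/2·(1 − cos(π·0.5833)) = 6.2941; s = 25.0000 + 6.2941 = 31.2941
segment 4 (215.1° to 297.9°, simple-harmonic, h = 10) is passed completely: s = 25.0000 + (10) = 35.0000
θ = 304.3° falls in segment 5 (297.9° to 360°, cycloidal, h = -35): β = 304.3 − 297.9 = 6.4°, B = 62.1°; Δs = -35·(0.1031 − sin(2π·0.1031)/(2π)) = -0.2468; s = 35.0000 − 0.2468 = 34.7532

θ=37.7°: 0.9169
θ=263.4°: 31.2941
θ=304.3°: 34.7532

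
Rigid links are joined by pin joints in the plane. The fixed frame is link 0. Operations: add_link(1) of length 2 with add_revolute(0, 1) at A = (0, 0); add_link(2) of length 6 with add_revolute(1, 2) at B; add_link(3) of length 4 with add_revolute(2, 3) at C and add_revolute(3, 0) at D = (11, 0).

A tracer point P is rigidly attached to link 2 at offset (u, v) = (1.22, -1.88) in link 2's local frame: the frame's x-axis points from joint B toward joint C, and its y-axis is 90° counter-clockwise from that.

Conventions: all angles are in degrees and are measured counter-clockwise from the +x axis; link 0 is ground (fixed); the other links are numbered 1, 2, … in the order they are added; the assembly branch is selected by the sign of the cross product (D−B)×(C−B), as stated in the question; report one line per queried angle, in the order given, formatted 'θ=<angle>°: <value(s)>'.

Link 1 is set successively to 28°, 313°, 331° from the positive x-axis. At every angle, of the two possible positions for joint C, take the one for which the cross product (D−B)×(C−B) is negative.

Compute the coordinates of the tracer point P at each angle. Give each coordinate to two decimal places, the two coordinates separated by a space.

A=(0,0), D=(11.00,0)
θ=28°: B = A + 2.00·(cos28°, sin28°) = (1.7659, 0.9389)
θ=28°: |BD| = 9.2817
θ=28°: circle(B,6.00) ∩ circle(D,4.00): a=5.7182, h=1.8170
θ=28°:   candidates: C₊=(7.6386,2.1682) cross=16.865; C₋=(7.2710,-1.4472) cross=-16.865
θ=28°:   branch - wants cross < 0 → take C=(7.2710,-1.4472) (cross=-16.865)
θ=28°: ex = (C−B)/|BC| = (0.9175,-0.3977); ey = (0.3977,0.9175)
θ=28°: P = B + 1.22·ex + -1.88·ey = (2.1376,-1.2712)
θ=313°: B = A + 2.00·(cos313°, sin313°) = (1.3640, -1.4627)
θ=313°: |BD| = 9.7464
θ=313°: circle(B,6.00) ∩ circle(D,4.00): a=5.8992, h=1.0951
θ=313°:   candidates: C₊=(7.0320,0.5053) cross=10.673; C₋=(7.3607,-1.6601) cross=-10.673
θ=313°:   branch - wants cross < 0 → take C=(7.3607,-1.6601) (cross=-10.673)
θ=313°: ex = (C−B)/|BC| = (0.9995,-0.0329); ey = (0.0329,0.9995)
θ=313°: P = B + 1.22·ex + -1.88·ey = (2.5215,-3.3818)
θ=331°: B = A + 2.00·(cos331°, sin331°) = (1.7492, -0.9696)
θ=331°: |BD| = 9.3014
θ=331°: circle(B,6.00) ∩ circle(D,4.00): a=5.7258, h=1.7930
θ=331°:   candidates: C₊=(7.2570,1.4105) cross=16.678; C₋=(7.6308,-2.1560) cross=-16.678
θ=331°:   branch - wants cross < 0 → take C=(7.6308,-2.1560) (cross=-16.678)
θ=331°: ex = (C−B)/|BC| = (0.9803,-0.1977); ey = (0.1977,0.9803)
θ=331°: P = B + 1.22·ex + -1.88·ey = (2.5734,-3.0537)

θ=28°: 2.14 -1.27
θ=313°: 2.52 -3.38
θ=331°: 2.57 -3.05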